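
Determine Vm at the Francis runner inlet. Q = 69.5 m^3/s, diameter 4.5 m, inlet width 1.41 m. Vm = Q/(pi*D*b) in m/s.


Vm = 69.5 / (pi * 4.5 * 1.41) = 3.4866 m/s


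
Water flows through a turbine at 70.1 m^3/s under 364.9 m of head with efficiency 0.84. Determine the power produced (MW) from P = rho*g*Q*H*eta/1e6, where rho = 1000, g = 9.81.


P = 1000 * 9.81 * 70.1 * 364.9 * 0.84 / 1e6 = 210.7852 MW


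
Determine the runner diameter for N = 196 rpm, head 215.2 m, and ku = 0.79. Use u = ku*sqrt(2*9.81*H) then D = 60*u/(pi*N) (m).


u = 0.79 * sqrt(2*9.81*215.2) = 51.3331 m/s
D = 60 * 51.3331 / (pi * 196) = 5.0020 m


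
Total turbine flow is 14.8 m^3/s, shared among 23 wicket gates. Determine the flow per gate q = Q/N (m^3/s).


q = 14.8 / 23 = 0.6435 m^3/s


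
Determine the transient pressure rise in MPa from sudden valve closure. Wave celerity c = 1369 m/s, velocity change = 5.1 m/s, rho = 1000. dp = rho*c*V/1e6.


dp = 1000 * 1369 * 5.1 / 1e6 = 6.9819 MPa


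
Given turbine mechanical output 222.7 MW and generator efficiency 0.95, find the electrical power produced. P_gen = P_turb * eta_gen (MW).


P_gen = 222.7 * 0.95 = 211.5650 MW


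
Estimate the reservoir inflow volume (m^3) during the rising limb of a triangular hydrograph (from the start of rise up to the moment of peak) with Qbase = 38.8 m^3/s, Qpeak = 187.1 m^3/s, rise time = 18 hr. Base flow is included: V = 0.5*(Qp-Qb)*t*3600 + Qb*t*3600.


V = 0.5*(187.1 - 38.8)*18*3600 + 38.8*18*3600 = 7.3192e+06 m^3


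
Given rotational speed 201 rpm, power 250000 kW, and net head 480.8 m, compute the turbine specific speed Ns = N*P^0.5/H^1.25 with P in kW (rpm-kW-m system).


Ns = 201 * 250000^0.5 / 480.8^1.25 = 44.6386


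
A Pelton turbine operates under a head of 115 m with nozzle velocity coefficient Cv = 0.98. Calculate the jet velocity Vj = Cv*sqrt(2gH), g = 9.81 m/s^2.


Vj = 0.98 * sqrt(2*9.81*115) = 46.5505 m/s


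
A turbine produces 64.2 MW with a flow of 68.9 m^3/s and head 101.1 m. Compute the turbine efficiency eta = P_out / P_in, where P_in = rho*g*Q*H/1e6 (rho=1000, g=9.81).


P_in = 1000 * 9.81 * 68.9 * 101.1 / 1e6 = 68.3344 MW
eta = 64.2 / 68.3344 = 0.9395


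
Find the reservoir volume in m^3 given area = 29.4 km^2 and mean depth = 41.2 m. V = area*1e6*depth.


V = 29.4 * 1e6 * 41.2 = 1.2113e+09 m^3


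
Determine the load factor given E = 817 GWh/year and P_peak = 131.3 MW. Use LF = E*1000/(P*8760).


LF = 817 * 1000 / (131.3 * 8760) = 0.7103


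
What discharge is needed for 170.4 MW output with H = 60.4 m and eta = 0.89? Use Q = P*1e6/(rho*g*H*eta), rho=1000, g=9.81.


Q = 170.4 * 1e6 / (1000 * 9.81 * 60.4 * 0.89) = 323.1273 m^3/s


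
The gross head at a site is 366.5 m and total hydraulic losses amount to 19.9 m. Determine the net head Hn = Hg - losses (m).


Hn = 366.5 - 19.9 = 346.6000 m


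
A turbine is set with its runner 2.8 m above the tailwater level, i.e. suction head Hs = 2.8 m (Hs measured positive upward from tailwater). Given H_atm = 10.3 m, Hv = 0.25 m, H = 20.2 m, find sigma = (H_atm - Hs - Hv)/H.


sigma = (10.3 - 2.8 - 0.25) / 20.2 = 0.3589


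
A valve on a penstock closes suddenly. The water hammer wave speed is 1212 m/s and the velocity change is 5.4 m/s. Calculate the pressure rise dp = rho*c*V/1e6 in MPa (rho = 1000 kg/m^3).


dp = 1000 * 1212 * 5.4 / 1e6 = 6.5448 MPa


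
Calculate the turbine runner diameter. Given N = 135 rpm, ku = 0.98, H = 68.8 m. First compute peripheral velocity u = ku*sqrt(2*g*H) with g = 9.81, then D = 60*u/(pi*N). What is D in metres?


u = 0.98 * sqrt(2*9.81*68.8) = 36.0056 m/s
D = 60 * 36.0056 / (pi * 135) = 5.0937 m


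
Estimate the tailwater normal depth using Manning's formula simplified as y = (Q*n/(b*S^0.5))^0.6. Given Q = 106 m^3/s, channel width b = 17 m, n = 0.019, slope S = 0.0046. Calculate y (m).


y = (106 * 0.019 / (17 * 0.0046^0.5))^0.6 = 1.3975 m


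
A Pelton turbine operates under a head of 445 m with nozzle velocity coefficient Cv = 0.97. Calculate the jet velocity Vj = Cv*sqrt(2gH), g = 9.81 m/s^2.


Vj = 0.97 * sqrt(2*9.81*445) = 90.6361 m/s


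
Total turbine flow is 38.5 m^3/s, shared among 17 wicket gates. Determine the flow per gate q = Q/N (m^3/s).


q = 38.5 / 17 = 2.2647 m^3/s


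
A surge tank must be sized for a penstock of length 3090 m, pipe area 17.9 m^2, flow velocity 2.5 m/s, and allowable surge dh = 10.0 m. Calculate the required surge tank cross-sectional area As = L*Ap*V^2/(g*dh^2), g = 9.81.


As = 3090 * 17.9 * 2.5^2 / (9.81 * 10.0^2) = 352.3891 m^2


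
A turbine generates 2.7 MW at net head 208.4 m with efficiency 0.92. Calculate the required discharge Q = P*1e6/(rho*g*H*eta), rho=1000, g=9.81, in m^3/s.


Q = 2.7 * 1e6 / (1000 * 9.81 * 208.4 * 0.92) = 1.4355 m^3/s


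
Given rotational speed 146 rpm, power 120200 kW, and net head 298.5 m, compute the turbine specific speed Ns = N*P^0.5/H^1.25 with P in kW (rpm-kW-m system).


Ns = 146 * 120200^0.5 / 298.5^1.25 = 40.7967


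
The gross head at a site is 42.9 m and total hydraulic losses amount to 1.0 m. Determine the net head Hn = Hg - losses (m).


Hn = 42.9 - 1.0 = 41.9000 m


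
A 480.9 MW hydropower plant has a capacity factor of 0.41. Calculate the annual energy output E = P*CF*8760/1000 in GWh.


E = 480.9 * 0.41 * 8760 / 1000 = 1727.2004 GWh


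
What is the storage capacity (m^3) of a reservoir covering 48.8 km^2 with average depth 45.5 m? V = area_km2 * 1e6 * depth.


V = 48.8 * 1e6 * 45.5 = 2.2204e+09 m^3


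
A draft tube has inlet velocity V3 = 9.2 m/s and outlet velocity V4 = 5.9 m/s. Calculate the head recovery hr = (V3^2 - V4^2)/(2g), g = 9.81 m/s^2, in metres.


hr = (9.2^2 - 5.9^2) / (2*9.81) = 2.5398 m


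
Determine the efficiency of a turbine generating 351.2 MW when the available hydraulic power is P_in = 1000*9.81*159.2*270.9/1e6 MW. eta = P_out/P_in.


P_in = 1000 * 9.81 * 159.2 * 270.9 / 1e6 = 423.0786 MW
eta = 351.2 / 423.0786 = 0.8301


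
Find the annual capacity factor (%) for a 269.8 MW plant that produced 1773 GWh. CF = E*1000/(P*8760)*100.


CF = 1773 * 1000 / (269.8 * 8760) * 100 = 75.0175 %


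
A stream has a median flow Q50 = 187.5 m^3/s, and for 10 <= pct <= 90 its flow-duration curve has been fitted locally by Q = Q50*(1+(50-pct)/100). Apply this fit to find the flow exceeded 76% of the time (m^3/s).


Q = 187.5 * (1 + (50 - 76)/100) = 138.7500 m^3/s


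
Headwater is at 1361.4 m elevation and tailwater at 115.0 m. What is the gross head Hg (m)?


Hg = 1361.4 - 115.0 = 1246.4000 m


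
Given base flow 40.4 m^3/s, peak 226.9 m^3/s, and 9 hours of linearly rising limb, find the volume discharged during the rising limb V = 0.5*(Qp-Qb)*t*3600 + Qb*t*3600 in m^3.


V = 0.5*(226.9 - 40.4)*9*3600 + 40.4*9*3600 = 4.3303e+06 m^3


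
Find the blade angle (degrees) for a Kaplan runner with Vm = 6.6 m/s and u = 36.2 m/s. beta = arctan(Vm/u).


beta = arctan(6.6 / 36.2) = 10.3327 degrees


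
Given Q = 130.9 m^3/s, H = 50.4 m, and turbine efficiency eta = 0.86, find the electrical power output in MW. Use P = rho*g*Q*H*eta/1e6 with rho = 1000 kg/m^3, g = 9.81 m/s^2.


P = 1000 * 9.81 * 130.9 * 50.4 * 0.86 / 1e6 = 55.6593 MW


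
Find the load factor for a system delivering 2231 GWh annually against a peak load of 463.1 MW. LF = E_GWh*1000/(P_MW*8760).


LF = 2231 * 1000 / (463.1 * 8760) = 0.5499


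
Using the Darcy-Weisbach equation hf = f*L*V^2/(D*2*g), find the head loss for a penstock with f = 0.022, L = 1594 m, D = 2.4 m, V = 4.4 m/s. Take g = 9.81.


hf = 0.022 * 1594 * 4.4^2 / (2.4 * 2 * 9.81) = 14.4180 m


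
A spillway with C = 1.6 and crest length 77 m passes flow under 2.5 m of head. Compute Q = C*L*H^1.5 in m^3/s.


Q = 1.6 * 77 * 2.5^1.5 = 486.9908 m^3/s


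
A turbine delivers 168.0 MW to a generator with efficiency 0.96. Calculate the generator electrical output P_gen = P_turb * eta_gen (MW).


P_gen = 168.0 * 0.96 = 161.2800 MW


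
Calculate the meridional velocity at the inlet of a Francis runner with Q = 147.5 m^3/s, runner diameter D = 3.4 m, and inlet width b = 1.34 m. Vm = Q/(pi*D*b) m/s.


Vm = 147.5 / (pi * 3.4 * 1.34) = 10.3052 m/s


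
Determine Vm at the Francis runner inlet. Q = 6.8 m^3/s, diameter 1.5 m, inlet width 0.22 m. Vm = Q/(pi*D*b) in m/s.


Vm = 6.8 / (pi * 1.5 * 0.22) = 6.5591 m/s


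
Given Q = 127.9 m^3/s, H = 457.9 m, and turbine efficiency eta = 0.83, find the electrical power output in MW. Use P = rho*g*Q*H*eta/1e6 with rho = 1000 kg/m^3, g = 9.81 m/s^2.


P = 1000 * 9.81 * 127.9 * 457.9 * 0.83 / 1e6 = 476.8571 MW


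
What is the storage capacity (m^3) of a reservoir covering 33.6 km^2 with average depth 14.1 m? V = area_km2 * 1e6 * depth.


V = 33.6 * 1e6 * 14.1 = 4.7376e+08 m^3


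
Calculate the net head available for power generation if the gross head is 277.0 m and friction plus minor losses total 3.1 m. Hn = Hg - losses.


Hn = 277.0 - 3.1 = 273.9000 m


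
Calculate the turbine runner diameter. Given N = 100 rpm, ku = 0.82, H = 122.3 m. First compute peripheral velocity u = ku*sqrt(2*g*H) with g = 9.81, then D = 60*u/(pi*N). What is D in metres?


u = 0.82 * sqrt(2*9.81*122.3) = 40.1677 m/s
D = 60 * 40.1677 / (pi * 100) = 7.6715 m


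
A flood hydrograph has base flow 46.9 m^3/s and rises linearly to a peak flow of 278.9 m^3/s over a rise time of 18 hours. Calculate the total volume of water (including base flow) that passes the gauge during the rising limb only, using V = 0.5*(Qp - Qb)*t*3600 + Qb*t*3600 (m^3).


V = 0.5*(278.9 - 46.9)*18*3600 + 46.9*18*3600 = 1.0556e+07 m^3


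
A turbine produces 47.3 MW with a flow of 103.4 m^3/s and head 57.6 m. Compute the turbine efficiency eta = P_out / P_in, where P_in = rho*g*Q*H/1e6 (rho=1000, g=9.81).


P_in = 1000 * 9.81 * 103.4 * 57.6 / 1e6 = 58.4268 MW
eta = 47.3 / 58.4268 = 0.8096


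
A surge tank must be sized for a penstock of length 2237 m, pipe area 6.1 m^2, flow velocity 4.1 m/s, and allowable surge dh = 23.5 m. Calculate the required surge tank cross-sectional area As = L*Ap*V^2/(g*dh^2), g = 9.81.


As = 2237 * 6.1 * 4.1^2 / (9.81 * 23.5^2) = 42.3408 m^2


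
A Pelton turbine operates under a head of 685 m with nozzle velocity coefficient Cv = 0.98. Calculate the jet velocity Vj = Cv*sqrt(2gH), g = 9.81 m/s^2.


Vj = 0.98 * sqrt(2*9.81*685) = 113.6111 m/s


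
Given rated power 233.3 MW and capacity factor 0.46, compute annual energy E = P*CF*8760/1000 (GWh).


E = 233.3 * 0.46 * 8760 / 1000 = 940.1057 GWh


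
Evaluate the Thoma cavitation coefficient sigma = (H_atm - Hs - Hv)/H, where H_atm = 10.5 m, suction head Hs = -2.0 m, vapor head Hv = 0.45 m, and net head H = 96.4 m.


sigma = (10.5 - (-2.0) - 0.45) / 96.4 = 0.1250


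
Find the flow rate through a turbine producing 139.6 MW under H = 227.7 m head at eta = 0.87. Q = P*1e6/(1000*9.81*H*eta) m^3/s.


Q = 139.6 * 1e6 / (1000 * 9.81 * 227.7 * 0.87) = 71.8347 m^3/s


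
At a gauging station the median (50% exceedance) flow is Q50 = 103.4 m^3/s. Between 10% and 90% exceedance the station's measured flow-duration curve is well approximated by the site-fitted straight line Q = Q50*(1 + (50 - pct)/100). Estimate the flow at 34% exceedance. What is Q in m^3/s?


Q = 103.4 * (1 + (50 - 34)/100) = 119.9440 m^3/s


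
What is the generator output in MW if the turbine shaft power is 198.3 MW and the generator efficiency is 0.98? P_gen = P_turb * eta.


P_gen = 198.3 * 0.98 = 194.3340 MW


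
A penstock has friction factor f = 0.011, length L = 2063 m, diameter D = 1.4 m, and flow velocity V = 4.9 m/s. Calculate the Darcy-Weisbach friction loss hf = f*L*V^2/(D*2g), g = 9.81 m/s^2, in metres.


hf = 0.011 * 2063 * 4.9^2 / (1.4 * 2 * 9.81) = 19.8361 m


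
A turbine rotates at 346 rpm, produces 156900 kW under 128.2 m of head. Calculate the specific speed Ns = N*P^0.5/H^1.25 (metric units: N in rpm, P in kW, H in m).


Ns = 346 * 156900^0.5 / 128.2^1.25 = 317.7076


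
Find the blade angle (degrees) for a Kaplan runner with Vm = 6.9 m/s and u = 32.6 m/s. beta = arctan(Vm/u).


beta = arctan(6.9 / 32.6) = 11.9506 degrees


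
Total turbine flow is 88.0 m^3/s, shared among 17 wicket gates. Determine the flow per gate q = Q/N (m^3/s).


q = 88.0 / 17 = 5.1765 m^3/s


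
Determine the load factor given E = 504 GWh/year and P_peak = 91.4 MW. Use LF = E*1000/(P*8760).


LF = 504 * 1000 / (91.4 * 8760) = 0.6295


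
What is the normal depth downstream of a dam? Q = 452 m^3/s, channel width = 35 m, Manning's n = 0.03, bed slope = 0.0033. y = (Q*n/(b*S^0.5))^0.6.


y = (452 * 0.03 / (35 * 0.0033^0.5))^0.6 = 3.1431 m


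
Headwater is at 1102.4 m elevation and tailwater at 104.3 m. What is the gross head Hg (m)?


Hg = 1102.4 - 104.3 = 998.1000 m


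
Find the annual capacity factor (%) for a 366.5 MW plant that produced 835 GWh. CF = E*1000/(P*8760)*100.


CF = 835 * 1000 / (366.5 * 8760) * 100 = 26.0081 %


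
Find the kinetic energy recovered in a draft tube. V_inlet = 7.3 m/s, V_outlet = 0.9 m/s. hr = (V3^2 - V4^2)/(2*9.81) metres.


hr = (7.3^2 - 0.9^2) / (2*9.81) = 2.6748 m


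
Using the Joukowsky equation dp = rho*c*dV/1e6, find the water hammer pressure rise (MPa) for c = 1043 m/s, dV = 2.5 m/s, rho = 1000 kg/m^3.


dp = 1000 * 1043 * 2.5 / 1e6 = 2.6075 MPa


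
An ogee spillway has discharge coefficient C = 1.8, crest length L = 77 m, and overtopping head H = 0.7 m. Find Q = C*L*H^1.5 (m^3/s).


Q = 1.8 * 77 * 0.7^1.5 = 81.1728 m^3/s


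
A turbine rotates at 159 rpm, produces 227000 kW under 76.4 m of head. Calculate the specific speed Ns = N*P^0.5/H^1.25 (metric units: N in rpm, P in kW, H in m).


Ns = 159 * 227000^0.5 / 76.4^1.25 = 335.3848


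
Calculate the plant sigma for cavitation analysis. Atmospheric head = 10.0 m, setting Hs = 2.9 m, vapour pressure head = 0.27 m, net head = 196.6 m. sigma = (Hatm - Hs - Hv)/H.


sigma = (10.0 - 2.9 - 0.27) / 196.6 = 0.0347


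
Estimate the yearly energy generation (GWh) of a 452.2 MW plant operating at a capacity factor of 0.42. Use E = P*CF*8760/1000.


E = 452.2 * 0.42 * 8760 / 1000 = 1663.7342 GWh


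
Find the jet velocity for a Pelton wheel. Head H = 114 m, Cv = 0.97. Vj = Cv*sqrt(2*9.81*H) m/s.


Vj = 0.97 * sqrt(2*9.81*114) = 45.8747 m/s


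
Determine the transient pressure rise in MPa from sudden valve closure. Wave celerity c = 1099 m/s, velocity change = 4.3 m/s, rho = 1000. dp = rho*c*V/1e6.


dp = 1000 * 1099 * 4.3 / 1e6 = 4.7257 MPa


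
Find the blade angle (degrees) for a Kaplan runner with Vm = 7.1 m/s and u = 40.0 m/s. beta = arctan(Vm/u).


beta = arctan(7.1 / 40.0) = 10.0652 degrees


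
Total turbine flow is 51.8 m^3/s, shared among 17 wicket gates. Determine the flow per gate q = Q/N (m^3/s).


q = 51.8 / 17 = 3.0471 m^3/s


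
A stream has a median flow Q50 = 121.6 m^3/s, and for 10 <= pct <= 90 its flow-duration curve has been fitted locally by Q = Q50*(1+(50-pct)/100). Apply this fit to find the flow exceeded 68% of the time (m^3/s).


Q = 121.6 * (1 + (50 - 68)/100) = 99.7120 m^3/s


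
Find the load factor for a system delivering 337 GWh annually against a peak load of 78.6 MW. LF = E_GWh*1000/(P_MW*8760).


LF = 337 * 1000 / (78.6 * 8760) = 0.4894


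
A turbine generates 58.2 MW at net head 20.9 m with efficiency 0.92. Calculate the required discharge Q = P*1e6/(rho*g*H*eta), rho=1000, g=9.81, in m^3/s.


Q = 58.2 * 1e6 / (1000 * 9.81 * 20.9 * 0.92) = 308.5460 m^3/s


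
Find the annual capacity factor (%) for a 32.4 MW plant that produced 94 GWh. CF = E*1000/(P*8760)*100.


CF = 94 * 1000 / (32.4 * 8760) * 100 = 33.1191 %


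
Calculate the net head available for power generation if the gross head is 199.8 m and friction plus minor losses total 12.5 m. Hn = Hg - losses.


Hn = 199.8 - 12.5 = 187.3000 m


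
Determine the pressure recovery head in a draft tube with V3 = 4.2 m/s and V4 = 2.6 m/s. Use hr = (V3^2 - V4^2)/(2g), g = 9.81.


hr = (4.2^2 - 2.6^2) / (2*9.81) = 0.5545 m


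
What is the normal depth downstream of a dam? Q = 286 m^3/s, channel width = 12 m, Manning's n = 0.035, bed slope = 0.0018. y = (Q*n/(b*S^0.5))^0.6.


y = (286 * 0.035 / (12 * 0.0018^0.5))^0.6 = 5.9727 m


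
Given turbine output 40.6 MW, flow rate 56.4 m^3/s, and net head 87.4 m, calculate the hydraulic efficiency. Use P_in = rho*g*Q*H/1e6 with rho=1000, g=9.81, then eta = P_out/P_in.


P_in = 1000 * 9.81 * 56.4 * 87.4 / 1e6 = 48.3570 MW
eta = 40.6 / 48.3570 = 0.8396


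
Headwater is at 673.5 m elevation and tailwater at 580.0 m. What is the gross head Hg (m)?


Hg = 673.5 - 580.0 = 93.5000 m


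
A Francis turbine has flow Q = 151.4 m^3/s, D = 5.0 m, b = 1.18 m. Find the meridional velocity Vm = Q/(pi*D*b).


Vm = 151.4 / (pi * 5.0 * 1.18) = 8.1682 m/s


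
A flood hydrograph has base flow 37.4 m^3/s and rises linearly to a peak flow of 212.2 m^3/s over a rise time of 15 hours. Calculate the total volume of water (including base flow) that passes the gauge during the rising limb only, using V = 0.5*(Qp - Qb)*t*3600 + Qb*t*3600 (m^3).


V = 0.5*(212.2 - 37.4)*15*3600 + 37.4*15*3600 = 6.7392e+06 m^3


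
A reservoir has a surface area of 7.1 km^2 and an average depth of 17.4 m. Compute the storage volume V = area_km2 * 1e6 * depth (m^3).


V = 7.1 * 1e6 * 17.4 = 1.2354e+08 m^3


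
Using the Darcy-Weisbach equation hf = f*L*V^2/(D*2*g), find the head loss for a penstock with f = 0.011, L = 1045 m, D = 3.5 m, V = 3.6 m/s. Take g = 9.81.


hf = 0.011 * 1045 * 3.6^2 / (3.5 * 2 * 9.81) = 2.1694 m


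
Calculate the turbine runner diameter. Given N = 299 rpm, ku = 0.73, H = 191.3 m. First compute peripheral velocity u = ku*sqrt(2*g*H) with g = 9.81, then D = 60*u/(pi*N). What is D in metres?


u = 0.73 * sqrt(2*9.81*191.3) = 44.7229 m/s
D = 60 * 44.7229 / (pi * 299) = 2.8567 m


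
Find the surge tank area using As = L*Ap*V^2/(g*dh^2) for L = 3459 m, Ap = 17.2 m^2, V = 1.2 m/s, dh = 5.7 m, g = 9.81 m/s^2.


As = 3459 * 17.2 * 1.2^2 / (9.81 * 5.7^2) = 268.7960 m^2


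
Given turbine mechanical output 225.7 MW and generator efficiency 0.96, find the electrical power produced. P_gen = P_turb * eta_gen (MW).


P_gen = 225.7 * 0.96 = 216.6720 MW


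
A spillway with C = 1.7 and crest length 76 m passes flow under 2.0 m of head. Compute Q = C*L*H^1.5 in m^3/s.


Q = 1.7 * 76 * 2.0^1.5 = 365.4328 m^3/s


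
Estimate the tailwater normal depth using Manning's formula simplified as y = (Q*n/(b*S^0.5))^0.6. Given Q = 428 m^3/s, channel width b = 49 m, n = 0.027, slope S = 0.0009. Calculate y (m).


y = (428 * 0.027 / (49 * 0.0009^0.5))^0.6 = 3.4458 m


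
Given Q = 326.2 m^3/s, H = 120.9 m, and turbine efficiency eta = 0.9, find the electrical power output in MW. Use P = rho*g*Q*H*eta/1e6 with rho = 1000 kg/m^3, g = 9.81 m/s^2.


P = 1000 * 9.81 * 326.2 * 120.9 * 0.9 / 1e6 = 348.1944 MW


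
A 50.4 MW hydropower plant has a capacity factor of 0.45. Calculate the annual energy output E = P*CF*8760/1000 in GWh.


E = 50.4 * 0.45 * 8760 / 1000 = 198.6768 GWh


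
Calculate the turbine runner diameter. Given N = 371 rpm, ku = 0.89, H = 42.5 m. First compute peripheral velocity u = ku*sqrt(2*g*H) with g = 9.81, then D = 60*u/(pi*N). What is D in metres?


u = 0.89 * sqrt(2*9.81*42.5) = 25.7001 m/s
D = 60 * 25.7001 / (pi * 371) = 1.3230 m


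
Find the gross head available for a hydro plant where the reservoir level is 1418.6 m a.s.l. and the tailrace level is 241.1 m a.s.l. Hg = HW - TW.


Hg = 1418.6 - 241.1 = 1177.5000 m


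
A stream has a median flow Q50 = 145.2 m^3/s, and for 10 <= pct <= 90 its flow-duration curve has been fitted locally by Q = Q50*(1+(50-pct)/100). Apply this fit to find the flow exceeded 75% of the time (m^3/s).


Q = 145.2 * (1 + (50 - 75)/100) = 108.9000 m^3/s


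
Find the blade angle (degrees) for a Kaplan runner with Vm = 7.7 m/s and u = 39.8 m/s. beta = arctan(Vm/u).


beta = arctan(7.7 / 39.8) = 10.9496 degrees


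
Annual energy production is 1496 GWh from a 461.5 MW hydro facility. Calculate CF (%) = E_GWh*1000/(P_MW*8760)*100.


CF = 1496 * 1000 / (461.5 * 8760) * 100 = 37.0046 %


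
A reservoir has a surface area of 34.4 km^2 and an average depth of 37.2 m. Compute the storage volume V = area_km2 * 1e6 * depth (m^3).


V = 34.4 * 1e6 * 37.2 = 1.2797e+09 m^3


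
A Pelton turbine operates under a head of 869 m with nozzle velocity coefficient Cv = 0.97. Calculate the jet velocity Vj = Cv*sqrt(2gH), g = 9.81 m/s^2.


Vj = 0.97 * sqrt(2*9.81*869) = 126.6576 m/s


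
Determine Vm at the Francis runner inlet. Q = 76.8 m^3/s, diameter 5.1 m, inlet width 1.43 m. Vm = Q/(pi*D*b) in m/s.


Vm = 76.8 / (pi * 5.1 * 1.43) = 3.3520 m/s


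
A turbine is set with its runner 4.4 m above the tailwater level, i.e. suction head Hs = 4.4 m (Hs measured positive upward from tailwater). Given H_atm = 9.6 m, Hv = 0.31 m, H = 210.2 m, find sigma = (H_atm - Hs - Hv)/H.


sigma = (9.6 - 4.4 - 0.31) / 210.2 = 0.0233


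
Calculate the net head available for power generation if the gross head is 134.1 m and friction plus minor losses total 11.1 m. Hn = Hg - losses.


Hn = 134.1 - 11.1 = 123.0000 m


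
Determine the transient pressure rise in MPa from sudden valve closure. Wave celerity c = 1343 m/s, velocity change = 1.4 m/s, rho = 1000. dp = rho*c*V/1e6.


dp = 1000 * 1343 * 1.4 / 1e6 = 1.8802 MPa


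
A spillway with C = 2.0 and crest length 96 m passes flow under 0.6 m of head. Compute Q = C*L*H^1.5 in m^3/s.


Q = 2.0 * 96 * 0.6^1.5 = 89.2335 m^3/s


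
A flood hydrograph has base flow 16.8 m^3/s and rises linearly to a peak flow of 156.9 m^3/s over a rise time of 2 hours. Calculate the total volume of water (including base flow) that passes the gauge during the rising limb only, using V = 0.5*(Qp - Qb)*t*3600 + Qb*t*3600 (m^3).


V = 0.5*(156.9 - 16.8)*2*3600 + 16.8*2*3600 = 625320.0000 m^3


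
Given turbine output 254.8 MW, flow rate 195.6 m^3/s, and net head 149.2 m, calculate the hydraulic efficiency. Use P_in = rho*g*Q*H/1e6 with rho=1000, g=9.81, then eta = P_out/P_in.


P_in = 1000 * 9.81 * 195.6 * 149.2 / 1e6 = 286.2903 MW
eta = 254.8 / 286.2903 = 0.8900


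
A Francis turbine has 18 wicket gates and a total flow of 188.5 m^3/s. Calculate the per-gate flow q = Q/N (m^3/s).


q = 188.5 / 18 = 10.4722 m^3/s


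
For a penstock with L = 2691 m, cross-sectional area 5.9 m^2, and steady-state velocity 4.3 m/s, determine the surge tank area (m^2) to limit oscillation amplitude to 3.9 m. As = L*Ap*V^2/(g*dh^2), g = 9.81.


As = 2691 * 5.9 * 4.3^2 / (9.81 * 3.9^2) = 1967.4531 m^2


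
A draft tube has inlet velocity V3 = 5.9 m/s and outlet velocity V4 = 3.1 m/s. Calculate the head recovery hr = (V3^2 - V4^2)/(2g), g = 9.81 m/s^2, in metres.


hr = (5.9^2 - 3.1^2) / (2*9.81) = 1.2844 m


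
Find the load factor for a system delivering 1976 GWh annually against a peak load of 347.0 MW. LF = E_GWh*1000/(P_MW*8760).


LF = 1976 * 1000 / (347.0 * 8760) = 0.6501


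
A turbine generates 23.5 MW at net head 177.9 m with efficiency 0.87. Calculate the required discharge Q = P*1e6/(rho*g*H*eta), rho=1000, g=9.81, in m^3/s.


Q = 23.5 * 1e6 / (1000 * 9.81 * 177.9 * 0.87) = 15.4776 m^3/s


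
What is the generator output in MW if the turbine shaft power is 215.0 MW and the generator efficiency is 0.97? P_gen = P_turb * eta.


P_gen = 215.0 * 0.97 = 208.5500 MW


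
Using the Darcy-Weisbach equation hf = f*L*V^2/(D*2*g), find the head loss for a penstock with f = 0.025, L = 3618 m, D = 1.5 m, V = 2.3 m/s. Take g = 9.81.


hf = 0.025 * 3618 * 2.3^2 / (1.5 * 2 * 9.81) = 16.2583 m


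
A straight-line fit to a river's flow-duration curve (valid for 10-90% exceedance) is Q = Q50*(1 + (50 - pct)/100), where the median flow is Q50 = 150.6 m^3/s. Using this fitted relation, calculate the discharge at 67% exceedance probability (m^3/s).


Q = 150.6 * (1 + (50 - 67)/100) = 124.9980 m^3/s


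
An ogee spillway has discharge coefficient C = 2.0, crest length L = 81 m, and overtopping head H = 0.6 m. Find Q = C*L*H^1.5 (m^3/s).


Q = 2.0 * 81 * 0.6^1.5 = 75.2908 m^3/s


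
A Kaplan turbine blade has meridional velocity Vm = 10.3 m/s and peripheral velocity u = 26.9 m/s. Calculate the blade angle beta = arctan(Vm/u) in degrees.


beta = arctan(10.3 / 26.9) = 20.9518 degrees


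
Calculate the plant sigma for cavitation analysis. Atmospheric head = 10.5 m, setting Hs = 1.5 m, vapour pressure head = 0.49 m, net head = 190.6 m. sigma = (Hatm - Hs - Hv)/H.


sigma = (10.5 - 1.5 - 0.49) / 190.6 = 0.0446


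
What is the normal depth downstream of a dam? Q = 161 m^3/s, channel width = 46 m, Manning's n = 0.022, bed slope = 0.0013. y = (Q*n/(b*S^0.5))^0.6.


y = (161 * 0.022 / (46 * 0.0013^0.5))^0.6 = 1.5766 m


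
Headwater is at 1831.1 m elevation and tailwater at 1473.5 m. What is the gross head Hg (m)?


Hg = 1831.1 - 1473.5 = 357.6000 m


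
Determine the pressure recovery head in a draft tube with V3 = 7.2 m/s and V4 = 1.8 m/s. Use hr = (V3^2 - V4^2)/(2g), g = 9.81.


hr = (7.2^2 - 1.8^2) / (2*9.81) = 2.4771 m


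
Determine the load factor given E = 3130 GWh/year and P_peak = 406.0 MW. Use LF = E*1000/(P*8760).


LF = 3130 * 1000 / (406.0 * 8760) = 0.8801


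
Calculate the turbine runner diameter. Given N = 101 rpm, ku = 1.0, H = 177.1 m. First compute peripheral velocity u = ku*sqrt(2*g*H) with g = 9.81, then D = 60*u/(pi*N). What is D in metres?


u = 1.0 * sqrt(2*9.81*177.1) = 58.9466 m/s
D = 60 * 58.9466 / (pi * 101) = 11.1465 m


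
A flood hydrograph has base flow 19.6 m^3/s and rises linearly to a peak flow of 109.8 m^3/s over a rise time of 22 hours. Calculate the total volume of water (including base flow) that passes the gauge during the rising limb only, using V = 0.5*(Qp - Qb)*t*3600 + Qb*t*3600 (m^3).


V = 0.5*(109.8 - 19.6)*22*3600 + 19.6*22*3600 = 5.1242e+06 m^3


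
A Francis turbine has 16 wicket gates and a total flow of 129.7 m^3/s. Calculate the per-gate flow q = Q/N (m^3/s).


q = 129.7 / 16 = 8.1062 m^3/s


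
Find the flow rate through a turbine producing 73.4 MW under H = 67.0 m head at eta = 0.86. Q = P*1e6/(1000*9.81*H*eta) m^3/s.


Q = 73.4 * 1e6 / (1000 * 9.81 * 67.0 * 0.86) = 129.8535 m^3/s


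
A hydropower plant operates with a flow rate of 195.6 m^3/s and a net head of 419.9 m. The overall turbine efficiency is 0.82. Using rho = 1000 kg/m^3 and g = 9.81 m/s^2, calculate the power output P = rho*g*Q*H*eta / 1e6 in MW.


P = 1000 * 9.81 * 195.6 * 419.9 * 0.82 / 1e6 = 660.6898 MW


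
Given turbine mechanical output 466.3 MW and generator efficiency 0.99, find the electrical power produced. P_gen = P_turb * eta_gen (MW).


P_gen = 466.3 * 0.99 = 461.6370 MW


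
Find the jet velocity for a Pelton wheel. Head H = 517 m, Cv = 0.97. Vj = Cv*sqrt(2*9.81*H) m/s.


Vj = 0.97 * sqrt(2*9.81*517) = 97.6937 m/s


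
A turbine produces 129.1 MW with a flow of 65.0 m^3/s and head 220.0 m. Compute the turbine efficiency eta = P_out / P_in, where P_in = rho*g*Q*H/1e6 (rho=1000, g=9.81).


P_in = 1000 * 9.81 * 65.0 * 220.0 / 1e6 = 140.2830 MW
eta = 129.1 / 140.2830 = 0.9203


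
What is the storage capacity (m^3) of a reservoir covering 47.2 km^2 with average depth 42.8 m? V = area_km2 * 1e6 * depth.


V = 47.2 * 1e6 * 42.8 = 2.0202e+09 m^3


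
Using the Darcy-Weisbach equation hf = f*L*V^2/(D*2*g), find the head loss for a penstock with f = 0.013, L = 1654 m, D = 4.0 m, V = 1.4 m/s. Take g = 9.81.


hf = 0.013 * 1654 * 1.4^2 / (4.0 * 2 * 9.81) = 0.5370 m


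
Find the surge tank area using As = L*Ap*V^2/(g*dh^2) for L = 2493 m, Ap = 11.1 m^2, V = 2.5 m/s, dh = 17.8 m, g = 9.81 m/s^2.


As = 2493 * 11.1 * 2.5^2 / (9.81 * 17.8^2) = 55.6437 m^2


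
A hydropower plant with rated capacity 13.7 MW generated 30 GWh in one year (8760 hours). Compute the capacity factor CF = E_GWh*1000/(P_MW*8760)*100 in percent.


CF = 30 * 1000 / (13.7 * 8760) * 100 = 24.9975 %


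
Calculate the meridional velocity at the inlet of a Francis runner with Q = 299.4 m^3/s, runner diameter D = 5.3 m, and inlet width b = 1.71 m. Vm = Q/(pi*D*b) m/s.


Vm = 299.4 / (pi * 5.3 * 1.71) = 10.5155 m/s


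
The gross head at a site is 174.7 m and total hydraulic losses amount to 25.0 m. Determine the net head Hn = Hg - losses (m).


Hn = 174.7 - 25.0 = 149.7000 m


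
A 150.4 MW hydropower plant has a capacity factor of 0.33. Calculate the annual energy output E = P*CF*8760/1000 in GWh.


E = 150.4 * 0.33 * 8760 / 1000 = 434.7763 GWh


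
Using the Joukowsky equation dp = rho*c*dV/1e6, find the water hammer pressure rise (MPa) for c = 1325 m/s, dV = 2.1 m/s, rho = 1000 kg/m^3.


dp = 1000 * 1325 * 2.1 / 1e6 = 2.7825 MPa


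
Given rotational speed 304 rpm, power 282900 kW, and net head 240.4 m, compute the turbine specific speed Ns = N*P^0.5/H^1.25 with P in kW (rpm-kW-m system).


Ns = 304 * 282900^0.5 / 240.4^1.25 = 170.8134


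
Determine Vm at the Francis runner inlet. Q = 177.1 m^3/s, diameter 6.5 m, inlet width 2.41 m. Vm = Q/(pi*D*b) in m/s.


Vm = 177.1 / (pi * 6.5 * 2.41) = 3.5986 m/s


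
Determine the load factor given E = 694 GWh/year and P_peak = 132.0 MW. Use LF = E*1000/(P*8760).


LF = 694 * 1000 / (132.0 * 8760) = 0.6002


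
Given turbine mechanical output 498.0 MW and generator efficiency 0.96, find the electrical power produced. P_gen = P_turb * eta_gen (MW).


P_gen = 498.0 * 0.96 = 478.0800 MW


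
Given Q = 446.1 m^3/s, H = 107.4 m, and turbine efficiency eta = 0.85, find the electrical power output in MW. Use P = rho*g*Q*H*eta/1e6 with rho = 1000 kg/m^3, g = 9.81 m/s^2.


P = 1000 * 9.81 * 446.1 * 107.4 * 0.85 / 1e6 = 399.5070 MW


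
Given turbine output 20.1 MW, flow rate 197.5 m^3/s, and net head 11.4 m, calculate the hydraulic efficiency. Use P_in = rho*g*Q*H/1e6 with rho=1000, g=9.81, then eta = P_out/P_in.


P_in = 1000 * 9.81 * 197.5 * 11.4 / 1e6 = 22.0872 MW
eta = 20.1 / 22.0872 = 0.9100


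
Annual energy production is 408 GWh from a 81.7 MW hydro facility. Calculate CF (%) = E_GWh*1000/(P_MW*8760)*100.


CF = 408 * 1000 / (81.7 * 8760) * 100 = 57.0078 %


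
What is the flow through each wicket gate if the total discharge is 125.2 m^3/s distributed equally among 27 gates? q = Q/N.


q = 125.2 / 27 = 4.6370 m^3/s


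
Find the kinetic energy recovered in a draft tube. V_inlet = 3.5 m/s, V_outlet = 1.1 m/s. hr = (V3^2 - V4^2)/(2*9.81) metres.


hr = (3.5^2 - 1.1^2) / (2*9.81) = 0.5627 m


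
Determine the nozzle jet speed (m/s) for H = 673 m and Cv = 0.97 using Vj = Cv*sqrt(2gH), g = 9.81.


Vj = 0.97 * sqrt(2*9.81*673) = 111.4625 m/s


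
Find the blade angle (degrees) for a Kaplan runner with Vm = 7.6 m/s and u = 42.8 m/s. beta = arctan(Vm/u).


beta = arctan(7.6 / 42.8) = 10.0691 degrees


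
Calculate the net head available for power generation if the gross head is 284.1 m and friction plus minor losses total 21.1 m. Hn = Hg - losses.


Hn = 284.1 - 21.1 = 263.0000 m


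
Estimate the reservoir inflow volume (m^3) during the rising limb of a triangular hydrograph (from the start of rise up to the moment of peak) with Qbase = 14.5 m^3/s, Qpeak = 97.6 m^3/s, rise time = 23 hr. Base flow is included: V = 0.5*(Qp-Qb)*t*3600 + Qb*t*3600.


V = 0.5*(97.6 - 14.5)*23*3600 + 14.5*23*3600 = 4.6409e+06 m^3


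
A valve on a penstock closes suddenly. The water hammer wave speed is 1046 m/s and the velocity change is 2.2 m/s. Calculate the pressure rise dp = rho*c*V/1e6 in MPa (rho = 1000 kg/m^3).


dp = 1000 * 1046 * 2.2 / 1e6 = 2.3012 MPa


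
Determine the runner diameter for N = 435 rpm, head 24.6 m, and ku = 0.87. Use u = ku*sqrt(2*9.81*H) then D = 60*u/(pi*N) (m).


u = 0.87 * sqrt(2*9.81*24.6) = 19.1133 m/s
D = 60 * 19.1133 / (pi * 435) = 0.8392 m


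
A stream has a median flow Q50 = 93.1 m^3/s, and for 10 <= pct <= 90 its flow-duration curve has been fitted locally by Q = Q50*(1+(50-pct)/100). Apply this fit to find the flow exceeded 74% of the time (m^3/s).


Q = 93.1 * (1 + (50 - 74)/100) = 70.7560 m^3/s


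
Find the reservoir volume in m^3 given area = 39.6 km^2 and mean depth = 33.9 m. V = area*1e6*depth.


V = 39.6 * 1e6 * 33.9 = 1.3424e+09 m^3


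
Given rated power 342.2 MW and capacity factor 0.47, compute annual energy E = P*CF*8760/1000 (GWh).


E = 342.2 * 0.47 * 8760 / 1000 = 1408.9058 GWh


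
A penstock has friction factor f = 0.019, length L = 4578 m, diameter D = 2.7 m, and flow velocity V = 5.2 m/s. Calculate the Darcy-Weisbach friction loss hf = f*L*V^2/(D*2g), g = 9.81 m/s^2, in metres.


hf = 0.019 * 4578 * 5.2^2 / (2.7 * 2 * 9.81) = 44.3990 m


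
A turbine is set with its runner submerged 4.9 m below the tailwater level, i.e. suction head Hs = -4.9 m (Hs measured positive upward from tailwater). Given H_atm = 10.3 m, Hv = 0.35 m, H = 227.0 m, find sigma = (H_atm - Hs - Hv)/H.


sigma = (10.3 - (-4.9) - 0.35) / 227.0 = 0.0654


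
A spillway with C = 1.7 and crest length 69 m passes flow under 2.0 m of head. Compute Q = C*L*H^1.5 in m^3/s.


Q = 1.7 * 69 * 2.0^1.5 = 331.7745 m^3/s


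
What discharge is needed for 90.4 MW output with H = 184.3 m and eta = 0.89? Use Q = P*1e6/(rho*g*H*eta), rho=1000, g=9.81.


Q = 90.4 * 1e6 / (1000 * 9.81 * 184.3 * 0.89) = 56.1803 m^3/s


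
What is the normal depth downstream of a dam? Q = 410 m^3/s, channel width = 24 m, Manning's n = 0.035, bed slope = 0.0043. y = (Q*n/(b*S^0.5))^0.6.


y = (410 * 0.035 / (24 * 0.0043^0.5))^0.6 = 3.7666 m


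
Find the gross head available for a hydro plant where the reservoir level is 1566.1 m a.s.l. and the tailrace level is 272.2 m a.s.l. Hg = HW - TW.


Hg = 1566.1 - 272.2 = 1293.9000 m


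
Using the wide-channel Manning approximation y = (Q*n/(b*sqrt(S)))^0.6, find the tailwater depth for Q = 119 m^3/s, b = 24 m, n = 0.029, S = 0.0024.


y = (119 * 0.029 / (24 * 0.0024^0.5))^0.6 = 1.9080 m


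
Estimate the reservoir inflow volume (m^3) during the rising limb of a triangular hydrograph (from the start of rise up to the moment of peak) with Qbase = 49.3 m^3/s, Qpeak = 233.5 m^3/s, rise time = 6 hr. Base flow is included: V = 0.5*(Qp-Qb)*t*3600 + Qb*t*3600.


V = 0.5*(233.5 - 49.3)*6*3600 + 49.3*6*3600 = 3.0542e+06 m^3


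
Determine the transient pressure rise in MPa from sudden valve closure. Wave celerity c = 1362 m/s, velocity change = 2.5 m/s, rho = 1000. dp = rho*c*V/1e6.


dp = 1000 * 1362 * 2.5 / 1e6 = 3.4050 MPa


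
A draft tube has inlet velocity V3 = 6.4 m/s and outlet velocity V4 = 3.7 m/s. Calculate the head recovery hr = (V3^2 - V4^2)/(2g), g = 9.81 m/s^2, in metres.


hr = (6.4^2 - 3.7^2) / (2*9.81) = 1.3899 m


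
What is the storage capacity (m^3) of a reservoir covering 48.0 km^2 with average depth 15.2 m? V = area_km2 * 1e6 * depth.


V = 48.0 * 1e6 * 15.2 = 7.2960e+08 m^3


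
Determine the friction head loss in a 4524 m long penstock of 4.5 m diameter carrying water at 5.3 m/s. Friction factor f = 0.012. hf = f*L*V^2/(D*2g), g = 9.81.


hf = 0.012 * 4524 * 5.3^2 / (4.5 * 2 * 9.81) = 17.2721 m


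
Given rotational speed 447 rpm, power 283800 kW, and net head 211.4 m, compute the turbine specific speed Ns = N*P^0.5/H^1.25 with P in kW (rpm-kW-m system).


Ns = 447 * 283800^0.5 / 211.4^1.25 = 295.4150


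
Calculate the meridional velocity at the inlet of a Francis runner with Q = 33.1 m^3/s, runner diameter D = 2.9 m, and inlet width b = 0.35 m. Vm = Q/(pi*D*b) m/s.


Vm = 33.1 / (pi * 2.9 * 0.35) = 10.3804 m/s


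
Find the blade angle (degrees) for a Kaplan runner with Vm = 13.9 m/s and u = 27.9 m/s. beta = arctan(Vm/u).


beta = arctan(13.9 / 27.9) = 26.4828 degrees


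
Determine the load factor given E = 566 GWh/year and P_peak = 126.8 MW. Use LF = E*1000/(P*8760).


LF = 566 * 1000 / (126.8 * 8760) = 0.5096


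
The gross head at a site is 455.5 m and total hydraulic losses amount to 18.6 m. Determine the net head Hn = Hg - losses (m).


Hn = 455.5 - 18.6 = 436.9000 m


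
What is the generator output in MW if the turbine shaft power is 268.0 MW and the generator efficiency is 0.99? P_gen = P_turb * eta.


P_gen = 268.0 * 0.99 = 265.3200 MW


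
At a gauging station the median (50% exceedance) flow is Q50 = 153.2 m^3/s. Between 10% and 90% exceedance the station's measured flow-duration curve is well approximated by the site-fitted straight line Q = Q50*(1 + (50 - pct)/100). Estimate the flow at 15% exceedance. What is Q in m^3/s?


Q = 153.2 * (1 + (50 - 15)/100) = 206.8200 m^3/s


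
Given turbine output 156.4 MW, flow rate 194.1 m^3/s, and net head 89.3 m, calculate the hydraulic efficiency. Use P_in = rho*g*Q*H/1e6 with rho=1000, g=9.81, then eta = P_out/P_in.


P_in = 1000 * 9.81 * 194.1 * 89.3 / 1e6 = 170.0380 MW
eta = 156.4 / 170.0380 = 0.9198


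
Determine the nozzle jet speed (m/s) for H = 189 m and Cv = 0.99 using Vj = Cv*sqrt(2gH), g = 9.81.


Vj = 0.99 * sqrt(2*9.81*189) = 60.2859 m/s


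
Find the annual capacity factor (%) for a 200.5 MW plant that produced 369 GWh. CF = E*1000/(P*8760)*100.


CF = 369 * 1000 / (200.5 * 8760) * 100 = 21.0091 %


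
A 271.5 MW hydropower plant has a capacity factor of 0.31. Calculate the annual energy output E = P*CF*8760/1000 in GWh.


E = 271.5 * 0.31 * 8760 / 1000 = 737.2854 GWh


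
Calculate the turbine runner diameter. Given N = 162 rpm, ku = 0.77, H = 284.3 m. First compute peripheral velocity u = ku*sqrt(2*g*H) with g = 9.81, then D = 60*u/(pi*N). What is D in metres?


u = 0.77 * sqrt(2*9.81*284.3) = 57.5081 m/s
D = 60 * 57.5081 / (pi * 162) = 6.7798 m


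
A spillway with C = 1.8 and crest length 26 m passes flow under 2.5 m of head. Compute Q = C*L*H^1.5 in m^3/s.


Q = 1.8 * 26 * 2.5^1.5 = 184.9932 m^3/s


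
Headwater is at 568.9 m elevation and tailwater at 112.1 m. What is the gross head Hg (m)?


Hg = 568.9 - 112.1 = 456.8000 m


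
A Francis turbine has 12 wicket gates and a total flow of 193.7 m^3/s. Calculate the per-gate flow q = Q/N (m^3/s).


q = 193.7 / 12 = 16.1417 m^3/s


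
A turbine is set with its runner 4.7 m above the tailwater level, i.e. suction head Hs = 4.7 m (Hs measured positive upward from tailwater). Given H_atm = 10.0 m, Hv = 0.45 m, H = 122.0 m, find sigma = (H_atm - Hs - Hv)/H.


sigma = (10.0 - 4.7 - 0.45) / 122.0 = 0.0398


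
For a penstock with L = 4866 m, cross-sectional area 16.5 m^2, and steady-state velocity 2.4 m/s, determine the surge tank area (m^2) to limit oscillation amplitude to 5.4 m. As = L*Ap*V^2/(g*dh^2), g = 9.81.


As = 4866 * 16.5 * 2.4^2 / (9.81 * 5.4^2) = 1616.6723 m^2


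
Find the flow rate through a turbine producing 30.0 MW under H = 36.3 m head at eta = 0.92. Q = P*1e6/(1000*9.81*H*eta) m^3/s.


Q = 30.0 * 1e6 / (1000 * 9.81 * 36.3 * 0.92) = 91.5710 m^3/s


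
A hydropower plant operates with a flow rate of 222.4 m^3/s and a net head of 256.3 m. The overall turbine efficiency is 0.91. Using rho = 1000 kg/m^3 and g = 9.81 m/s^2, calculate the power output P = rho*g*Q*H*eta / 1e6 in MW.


P = 1000 * 9.81 * 222.4 * 256.3 * 0.91 / 1e6 = 508.8547 MW


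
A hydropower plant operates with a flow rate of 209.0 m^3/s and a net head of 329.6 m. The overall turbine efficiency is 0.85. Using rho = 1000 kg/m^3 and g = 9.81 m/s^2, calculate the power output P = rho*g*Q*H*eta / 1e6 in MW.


P = 1000 * 9.81 * 209.0 * 329.6 * 0.85 / 1e6 = 574.4092 MW
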